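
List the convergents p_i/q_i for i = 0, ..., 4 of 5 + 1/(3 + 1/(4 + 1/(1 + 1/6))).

5/1, 16/3, 69/13, 85/16, 579/109

Using the convergent recurrence p_i = a_i*p_{i-1} + p_{i-2}, q_i = a_i*q_{i-1} + q_{i-2} with p_{-2}=0, p_{-1}=1, q_{-2}=1, q_{-1}=0:
  i=0: a_0=5, p_0 = 5*1 + 0 = 5, q_0 = 5*0 + 1 = 1.
  i=1: a_1=3, p_1 = 3*5 + 1 = 16, q_1 = 3*1 + 0 = 3.
  i=2: a_2=4, p_2 = 4*16 + 5 = 69, q_2 = 4*3 + 1 = 13.
  i=3: a_3=1, p_3 = 1*69 + 16 = 85, q_3 = 1*13 + 3 = 16.
  i=4: a_4=6, p_4 = 6*85 + 69 = 579, q_4 = 6*16 + 13 = 109.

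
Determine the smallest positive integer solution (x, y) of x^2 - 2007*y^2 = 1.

First expand sqrt(2007) as a continued fraction. With x_i = (sqrt(2007) + m_i)/d_i and (m_0, d_0) = (0, 1): a_0 = floor(sqrt(2007)) = 44, since 44^2 = 1936 <= 2007 < 2025 = 45^2.
Iterate m_{i+1} = d_i*a_i - m_i, d_{i+1} = (2007 - m_{i+1}^2)/d_i, a_{i+1} = floor((a_0 + m_{i+1})/d_{i+1}):
  m_1 = 1*44 - 0 = 44, d_1 = (2007 - 44^2)/1 = 71/1 = 71, a_1 = floor((44 + 44)/71) = 1.
  m_2 = 71*1 - 44 = 27, d_2 = (2007 - 27^2)/71 = 1278/71 = 18, a_2 = floor((44 + 27)/18) = 3.
  m_3 = 18*3 - 27 = 27, d_3 = (2007 - 27^2)/18 = 1278/18 = 71, a_3 = floor((44 + 27)/71) = 1.
  m_4 = 71*1 - 27 = 44, d_4 = (2007 - 44^2)/71 = 71/71 = 1, a_4 = floor((44 + 44)/1) = 88.
  m_5 = 1*88 - 44 = 44, d_5 = (2007 - 44^2)/1 = 71/1 = 71: (m_5, d_5) = (m_1, d_1) = (44, 71), so from here the quotients repeat a_1, ..., a_4; the period length is 4.
So sqrt(2007) = [44; (1, 3, 1, 88)] with period length k = 4.
k is even, so the fundamental solution of x^2 - 2007y^2 = 1 is (p_{k-1}, q_{k-1}) = (p_3, q_3); compute convergents through index 3.
Convergents (p_i = a_i*p_{i-1} + p_{i-2}, q_i = a_i*q_{i-1} + q_{i-2} with p_{-2}=0, p_{-1}=1, q_{-2}=1, q_{-1}=0):
  i=0: a_0=44, p_0 = 44*1 + 0 = 44, q_0 = 44*0 + 1 = 1.
  i=1: a_1=1, p_1 = 1*44 + 1 = 45, q_1 = 1*1 + 0 = 1.
  i=2: a_2=3, p_2 = 3*45 + 44 = 179, q_2 = 3*1 + 1 = 4.
  i=3: a_3=1, p_3 = 1*179 + 45 = 224, q_3 = 1*4 + 1 = 5.
Check: 224^2 - 2007*5^2 = 50176 - 50175 = 1, so (x, y) = (224, 5) solves the equation, and by the theorem it is the least positive solution.

(x, y) = (224, 5)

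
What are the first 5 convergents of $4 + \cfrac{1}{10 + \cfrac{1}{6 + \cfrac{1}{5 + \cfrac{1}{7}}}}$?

Using the convergent recurrence p_i = a_i*p_{i-1} + p_{i-2}, q_i = a_i*q_{i-1} + q_{i-2} with p_{-2}=0, p_{-1}=1, q_{-2}=1, q_{-1}=0:
  i=0: a_0=4, p_0 = 4*1 + 0 = 4, q_0 = 4*0 + 1 = 1.
  i=1: a_1=10, p_1 = 10*4 + 1 = 41, q_1 = 10*1 + 0 = 10.
  i=2: a_2=6, p_2 = 6*41 + 4 = 250, q_2 = 6*10 + 1 = 61.
  i=3: a_3=5, p_3 = 5*250 + 41 = 1291, q_3 = 5*61 + 10 = 315.
  i=4: a_4=7, p_4 = 7*1291 + 250 = 9287, q_4 = 7*315 + 61 = 2266.

4/1, 41/10, 250/61, 1291/315, 9287/2266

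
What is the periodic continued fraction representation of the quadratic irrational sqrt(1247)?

[35; (3, 5, 9, 1, 9, 5, 3, 70)]

Write x_i = (sqrt(1247) + m_i)/d_i with (m_0, d_0) = (0, 1). a_0 = floor(sqrt(1247)) = 35, since 35^2 = 1225 <= 1247 < 1296 = 36^2.
Iterate m_{i+1} = d_i*a_i - m_i, d_{i+1} = (1247 - m_{i+1}^2)/d_i, a_{i+1} = floor((a_0 + m_{i+1})/d_{i+1}):
  m_1 = 1*35 - 0 = 35, d_1 = (1247 - 35^2)/1 = 22/1 = 22, a_1 = floor((35 + 35)/22) = 3.
  m_2 = 22*3 - 35 = 31, d_2 = (1247 - 31^2)/22 = 286/22 = 13, a_2 = floor((35 + 31)/13) = 5.
  m_3 = 13*5 - 31 = 34, d_3 = (1247 - 34^2)/13 = 91/13 = 7, a_3 = floor((35 + 34)/7) = 9.
  m_4 = 7*9 - 34 = 29, d_4 = (1247 - 29^2)/7 = 406/7 = 58, a_4 = floor((35 + 29)/58) = 1.
  m_5 = 58*1 - 29 = 29, d_5 = (1247 - 29^2)/58 = 406/58 = 7, a_5 = floor((35 + 29)/7) = 9.
  m_6 = 7*9 - 29 = 34, d_6 = (1247 - 34^2)/7 = 91/7 = 13, a_6 = floor((35 + 34)/13) = 5.
  m_7 = 13*5 - 34 = 31, d_7 = (1247 - 31^2)/13 = 286/13 = 22, a_7 = floor((35 + 31)/22) = 3.
  m_8 = 22*3 - 31 = 35, d_8 = (1247 - 35^2)/22 = 22/22 = 1, a_8 = floor((35 + 35)/1) = 70.
  m_9 = 1*70 - 35 = 35, d_9 = (1247 - 35^2)/1 = 22/1 = 22: (m_9, d_9) = (m_1, d_1) = (35, 22), so from here the quotients repeat a_1, ..., a_8; the period length is 8.
Hence the expansion of sqrt(1247) is a_0 = 35 followed by the repeating block 3, 5, 9, 1, 9, 5, 3, 70 (period 8).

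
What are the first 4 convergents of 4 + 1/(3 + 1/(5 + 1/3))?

Using the convergent recurrence p_i = a_i*p_{i-1} + p_{i-2}, q_i = a_i*q_{i-1} + q_{i-2} with p_{-2}=0, p_{-1}=1, q_{-2}=1, q_{-1}=0:
  i=0: a_0=4, p_0 = 4*1 + 0 = 4, q_0 = 4*0 + 1 = 1.
  i=1: a_1=3, p_1 = 3*4 + 1 = 13, q_1 = 3*1 + 0 = 3.
  i=2: a_2=5, p_2 = 5*13 + 4 = 69, q_2 = 5*3 + 1 = 16.
  i=3: a_3=3, p_3 = 3*69 + 13 = 220, q_3 = 3*16 + 3 = 51.

4/1, 13/3, 69/16, 220/51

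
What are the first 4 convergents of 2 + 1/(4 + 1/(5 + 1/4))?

2/1, 9/4, 47/21, 197/88

Using the convergent recurrence p_i = a_i*p_{i-1} + p_{i-2}, q_i = a_i*q_{i-1} + q_{i-2} with p_{-2}=0, p_{-1}=1, q_{-2}=1, q_{-1}=0:
  i=0: a_0=2, p_0 = 2*1 + 0 = 2, q_0 = 2*0 + 1 = 1.
  i=1: a_1=4, p_1 = 4*2 + 1 = 9, q_1 = 4*1 + 0 = 4.
  i=2: a_2=5, p_2 = 5*9 + 2 = 47, q_2 = 5*4 + 1 = 21.
  i=3: a_3=4, p_3 = 4*47 + 9 = 197, q_3 = 4*21 + 4 = 88.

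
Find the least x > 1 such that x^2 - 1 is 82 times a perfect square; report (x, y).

(x, y) = (163, 18)

First expand sqrt(82) as a continued fraction. With x_i = (sqrt(82) + m_i)/d_i and (m_0, d_0) = (0, 1): a_0 = floor(sqrt(82)) = 9, since 9^2 = 81 <= 82 < 100 = 10^2.
Iterate m_{i+1} = d_i*a_i - m_i, d_{i+1} = (82 - m_{i+1}^2)/d_i, a_{i+1} = floor((a_0 + m_{i+1})/d_{i+1}):
  m_1 = 1*9 - 0 = 9, d_1 = (82 - 9^2)/1 = 1/1 = 1, a_1 = floor((9 + 9)/1) = 18.
  m_2 = 1*18 - 9 = 9, d_2 = (82 - 9^2)/1 = 1/1 = 1: (m_2, d_2) = (m_1, d_1) = (9, 1), so from here the quotient a_1 repeats; the period length is 1.
So sqrt(82) = [9; (18)] with period length k = 1.
k is odd, so (p_{k-1}, q_{k-1}) only solves x^2 - 82y^2 = -1 and the fundamental solution of x^2 - 82y^2 = 1 is (p_{2k-1}, q_{2k-1}) = (p_1, q_1); compute convergents through index 1, running through the period twice.
Convergents (p_i = a_i*p_{i-1} + p_{i-2}, q_i = a_i*q_{i-1} + q_{i-2} with p_{-2}=0, p_{-1}=1, q_{-2}=1, q_{-1}=0):
  i=0: a_0=9, p_0 = 9*1 + 0 = 9, q_0 = 9*0 + 1 = 1.
  i=1: a_1=18, p_1 = 18*9 + 1 = 163, q_1 = 18*1 + 0 = 18.
Indeed p_0^2 - 82*q_0^2 = 81 - 82 = -1, not +1.
Check: 163^2 - 82*18^2 = 26569 - 26568 = 1, so (x, y) = (163, 18) solves the equation, and by the theorem it is the least positive solution.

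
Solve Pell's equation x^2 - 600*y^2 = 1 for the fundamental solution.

First expand sqrt(600) as a continued fraction. With x_i = (sqrt(600) + m_i)/d_i and (m_0, d_0) = (0, 1): a_0 = floor(sqrt(600)) = 24, since 24^2 = 576 <= 600 < 625 = 25^2.
Iterate m_{i+1} = d_i*a_i - m_i, d_{i+1} = (600 - m_{i+1}^2)/d_i, a_{i+1} = floor((a_0 + m_{i+1})/d_{i+1}):
  m_1 = 1*24 - 0 = 24, d_1 = (600 - 24^2)/1 = 24/1 = 24, a_1 = floor((24 + 24)/24) = 2.
  m_2 = 24*2 - 24 = 24, d_2 = (600 - 24^2)/24 = 24/24 = 1, a_2 = floor((24 + 24)/1) = 48.
  m_3 = 1*48 - 24 = 24, d_3 = (600 - 24^2)/1 = 24/1 = 24: (m_3, d_3) = (m_1, d_1) = (24, 24), so from here the quotients repeat a_1, a_2; the period length is 2.
So sqrt(600) = [24; (2, 48)] with period length k = 2.
k is even, so the fundamental solution of x^2 - 600y^2 = 1 is (p_{k-1}, q_{k-1}) = (p_1, q_1); compute convergents through index 1.
Convergents (p_i = a_i*p_{i-1} + p_{i-2}, q_i = a_i*q_{i-1} + q_{i-2} with p_{-2}=0, p_{-1}=1, q_{-2}=1, q_{-1}=0):
  i=0: a_0=24, p_0 = 24*1 + 0 = 24, q_0 = 24*0 + 1 = 1.
  i=1: a_1=2, p_1 = 2*24 + 1 = 49, q_1 = 2*1 + 0 = 2.
Check: 49^2 - 600*2^2 = 2401 - 2400 = 1, so (x, y) = (49, 2) solves the equation, and by the theorem it is the least positive solution.

(x, y) = (49, 2)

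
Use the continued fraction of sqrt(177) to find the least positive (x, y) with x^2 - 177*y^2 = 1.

(x, y) = (62423, 4692)

First expand sqrt(177) as a continued fraction. With x_i = (sqrt(177) + m_i)/d_i and (m_0, d_0) = (0, 1): a_0 = floor(sqrt(177)) = 13, since 13^2 = 169 <= 177 < 196 = 14^2.
Iterate m_{i+1} = d_i*a_i - m_i, d_{i+1} = (177 - m_{i+1}^2)/d_i, a_{i+1} = floor((a_0 + m_{i+1})/d_{i+1}):
  m_1 = 1*13 - 0 = 13, d_1 = (177 - 13^2)/1 = 8/1 = 8, a_1 = floor((13 + 13)/8) = 3.
  m_2 = 8*3 - 13 = 11, d_2 = (177 - 11^2)/8 = 56/8 = 7, a_2 = floor((13 + 11)/7) = 3.
  m_3 = 7*3 - 11 = 10, d_3 = (177 - 10^2)/7 = 77/7 = 11, a_3 = floor((13 + 10)/11) = 2.
  m_4 = 11*2 - 10 = 12, d_4 = (177 - 12^2)/11 = 33/11 = 3, a_4 = floor((13 + 12)/3) = 8.
  m_5 = 3*8 - 12 = 12, d_5 = (177 - 12^2)/3 = 33/3 = 11, a_5 = floor((13 + 12)/11) = 2.
  m_6 = 11*2 - 12 = 10, d_6 = (177 - 10^2)/11 = 77/11 = 7, a_6 = floor((13 + 10)/7) = 3.
  m_7 = 7*3 - 10 = 11, d_7 = (177 - 11^2)/7 = 56/7 = 8, a_7 = floor((13 + 11)/8) = 3.
  m_8 = 8*3 - 11 = 13, d_8 = (177 - 13^2)/8 = 8/8 = 1, a_8 = floor((13 + 13)/1) = 26.
  m_9 = 1*26 - 13 = 13, d_9 = (177 - 13^2)/1 = 8/1 = 8: (m_9, d_9) = (m_1, d_1) = (13, 8), so from here the quotients repeat a_1, ..., a_8; the period length is 8.
So sqrt(177) = [13; (3, 3, 2, 8, 2, 3, 3, 26)] with period length k = 8.
k is even, so the fundamental solution of x^2 - 177y^2 = 1 is (p_{k-1}, q_{k-1}) = (p_7, q_7); compute convergents through index 7.
Convergents (p_i = a_i*p_{i-1} + p_{i-2}, q_i = a_i*q_{i-1} + q_{i-2} with p_{-2}=0, p_{-1}=1, q_{-2}=1, q_{-1}=0):
  i=0: a_0=13, p_0 = 13*1 + 0 = 13, q_0 = 13*0 + 1 = 1.
  i=1: a_1=3, p_1 = 3*13 + 1 = 40, q_1 = 3*1 + 0 = 3.
  i=2: a_2=3, p_2 = 3*40 + 13 = 133, q_2 = 3*3 + 1 = 10.
  i=3: a_3=2, p_3 = 2*133 + 40 = 306, q_3 = 2*10 + 3 = 23.
  i=4: a_4=8, p_4 = 8*306 + 133 = 2581, q_4 = 8*23 + 10 = 194.
  i=5: a_5=2, p_5 = 2*2581 + 306 = 5468, q_5 = 2*194 + 23 = 411.
  i=6: a_6=3, p_6 = 3*5468 + 2581 = 18985, q_6 = 3*411 + 194 = 1427.
  i=7: a_7=3, p_7 = 3*18985 + 5468 = 62423, q_7 = 3*1427 + 411 = 4692.
Check: 62423^2 - 177*4692^2 = 3896630929 - 3896630928 = 1, so (x, y) = (62423, 4692) solves the equation, and by the theorem it is the least positive solution.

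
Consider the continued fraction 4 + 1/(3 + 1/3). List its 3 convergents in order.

Using the convergent recurrence p_i = a_i*p_{i-1} + p_{i-2}, q_i = a_i*q_{i-1} + q_{i-2} with p_{-2}=0, p_{-1}=1, q_{-2}=1, q_{-1}=0:
  i=0: a_0=4, p_0 = 4*1 + 0 = 4, q_0 = 4*0 + 1 = 1.
  i=1: a_1=3, p_1 = 3*4 + 1 = 13, q_1 = 3*1 + 0 = 3.
  i=2: a_2=3, p_2 = 3*13 + 4 = 43, q_2 = 3*3 + 1 = 10.

4/1, 13/3, 43/10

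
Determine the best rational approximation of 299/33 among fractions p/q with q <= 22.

Expand x = 299/33 as a continued fraction with the Euclidean algorithm:
  299 = 9*33 + 2, so a_0 = 9.
  33 = 16*2 + 1, so a_1 = 16.
  2 = 2*1 + 0, so a_2 = 2.
so x = [9; 16, 2].
Convergents (p_i = a_i*p_{i-1} + p_{i-2}, q_i = a_i*q_{i-1} + q_{i-2} with p_{-2}=0, p_{-1}=1, q_{-2}=1, q_{-1}=0), until the denominator exceeds 22:
  i=0: a_0=9, p_0 = 9*1 + 0 = 9, q_0 = 9*0 + 1 = 1.
  i=1: a_1=16, p_1 = 16*9 + 1 = 145, q_1 = 16*1 + 0 = 16.
  i=2: a_2=2, p_2 = 2*145 + 9 = 299, q_2 = 2*16 + 1 = 33.
q_2 = 33 > 22, so the last convergent with denominator <= 22 is p_1/q_1 = 145/16.
The closest fraction with denominator <= 22 is either p_1/q_1 or the intermediate fraction (k*p_1 + p_0)/(k*q_1 + q_0) with the largest k >= 1 whose denominator stays <= 22; these approach x as k grows, and every other convergent or intermediate fraction in range is farther away.
Largest k: floor((22 - q_0)/q_1) = floor((22 - 1)/16) = 1.
That gives (1*145 + 9)/(1*16 + 1) = 154/17.
Compare the errors: |x - 145/16| = |299*16 - 145*33|/(33*16) = 1/528, and |x - 154/17| = |299*17 - 154*33|/(33*17) = 1/561.
Cross-multiplying, 1*528 = 528 < 561 = 1*561, so 1/561 is smaller: the intermediate fraction 154/17 is closer to x than 145/16.

154/17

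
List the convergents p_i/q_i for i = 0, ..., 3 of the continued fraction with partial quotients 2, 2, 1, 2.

Using the convergent recurrence p_i = a_i*p_{i-1} + p_{i-2}, q_i = a_i*q_{i-1} + q_{i-2} with p_{-2}=0, p_{-1}=1, q_{-2}=1, q_{-1}=0:
  i=0: a_0=2, p_0 = 2*1 + 0 = 2, q_0 = 2*0 + 1 = 1.
  i=1: a_1=2, p_1 = 2*2 + 1 = 5, q_1 = 2*1 + 0 = 2.
  i=2: a_2=1, p_2 = 1*5 + 2 = 7, q_2 = 1*2 + 1 = 3.
  i=3: a_3=2, p_3 = 2*7 + 5 = 19, q_3 = 2*3 + 2 = 8.

2/1, 5/2, 7/3, 19/8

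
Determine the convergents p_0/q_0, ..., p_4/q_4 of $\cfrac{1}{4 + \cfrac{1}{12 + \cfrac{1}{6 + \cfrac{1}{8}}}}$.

Using the convergent recurrence p_i = a_i*p_{i-1} + p_{i-2}, q_i = a_i*q_{i-1} + q_{i-2} with p_{-2}=0, p_{-1}=1, q_{-2}=1, q_{-1}=0:
  i=0: a_0=0, p_0 = 0*1 + 0 = 0, q_0 = 0*0 + 1 = 1.
  i=1: a_1=4, p_1 = 4*0 + 1 = 1, q_1 = 4*1 + 0 = 4.
  i=2: a_2=12, p_2 = 12*1 + 0 = 12, q_2 = 12*4 + 1 = 49.
  i=3: a_3=6, p_3 = 6*12 + 1 = 73, q_3 = 6*49 + 4 = 298.
  i=4: a_4=8, p_4 = 8*73 + 12 = 596, q_4 = 8*298 + 49 = 2433.

0/1, 1/4, 12/49, 73/298, 596/2433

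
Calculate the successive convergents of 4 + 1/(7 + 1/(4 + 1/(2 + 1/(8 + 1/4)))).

4/1, 29/7, 120/29, 269/65, 2272/549, 9357/2261

Using the convergent recurrence p_i = a_i*p_{i-1} + p_{i-2}, q_i = a_i*q_{i-1} + q_{i-2} with p_{-2}=0, p_{-1}=1, q_{-2}=1, q_{-1}=0:
  i=0: a_0=4, p_0 = 4*1 + 0 = 4, q_0 = 4*0 + 1 = 1.
  i=1: a_1=7, p_1 = 7*4 + 1 = 29, q_1 = 7*1 + 0 = 7.
  i=2: a_2=4, p_2 = 4*29 + 4 = 120, q_2 = 4*7 + 1 = 29.
  i=3: a_3=2, p_3 = 2*120 + 29 = 269, q_3 = 2*29 + 7 = 65.
  i=4: a_4=8, p_4 = 8*269 + 120 = 2272, q_4 = 8*65 + 29 = 549.
  i=5: a_5=4, p_5 = 4*2272 + 269 = 9357, q_5 = 4*549 + 65 = 2261.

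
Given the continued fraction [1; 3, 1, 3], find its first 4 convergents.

1/1, 4/3, 5/4, 19/15

Using the convergent recurrence p_i = a_i*p_{i-1} + p_{i-2}, q_i = a_i*q_{i-1} + q_{i-2} with p_{-2}=0, p_{-1}=1, q_{-2}=1, q_{-1}=0:
  i=0: a_0=1, p_0 = 1*1 + 0 = 1, q_0 = 1*0 + 1 = 1.
  i=1: a_1=3, p_1 = 3*1 + 1 = 4, q_1 = 3*1 + 0 = 3.
  i=2: a_2=1, p_2 = 1*4 + 1 = 5, q_2 = 1*3 + 1 = 4.
  i=3: a_3=3, p_3 = 3*5 + 4 = 19, q_3 = 3*4 + 3 = 15.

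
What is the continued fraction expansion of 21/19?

Run the Euclidean algorithm on 21 and 19; the successive quotients are the partial quotients a_0, a_1, ... (each step inverts the fractional part left over by the previous one):
  21 = 1*19 + 2, so a_0 = 1.
  19 = 9*2 + 1, so a_1 = 9.
  2 = 2*1 + 0, so a_2 = 2.
The remainder reaches 0 after 3 divisions, so the expansion has 3 partial quotients, read off in order.

[1; 9, 2]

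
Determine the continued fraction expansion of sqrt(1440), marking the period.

[37; (1, 17, 1, 74)]

Write x_i = (sqrt(1440) + m_i)/d_i with (m_0, d_0) = (0, 1). a_0 = floor(sqrt(1440)) = 37, since 37^2 = 1369 <= 1440 < 1444 = 38^2.
Iterate m_{i+1} = d_i*a_i - m_i, d_{i+1} = (1440 - m_{i+1}^2)/d_i, a_{i+1} = floor((a_0 + m_{i+1})/d_{i+1}):
  m_1 = 1*37 - 0 = 37, d_1 = (1440 - 37^2)/1 = 71/1 = 71, a_1 = floor((37 + 37)/71) = 1.
  m_2 = 71*1 - 37 = 34, d_2 = (1440 - 34^2)/71 = 284/71 = 4, a_2 = floor((37 + 34)/4) = 17.
  m_3 = 4*17 - 34 = 34, d_3 = (1440 - 34^2)/4 = 284/4 = 71, a_3 = floor((37 + 34)/71) = 1.
  m_4 = 71*1 - 34 = 37, d_4 = (1440 - 37^2)/71 = 71/71 = 1, a_4 = floor((37 + 37)/1) = 74.
  m_5 = 1*74 - 37 = 37, d_5 = (1440 - 37^2)/1 = 71/1 = 71: (m_5, d_5) = (m_1, d_1) = (37, 71), so from here the quotients repeat a_1, ..., a_4; the period length is 4.
Hence the expansion of sqrt(1440) is a_0 = 37 followed by the repeating block 1, 17, 1, 74 (period 4).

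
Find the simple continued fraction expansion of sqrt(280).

Write x_i = (sqrt(280) + m_i)/d_i with (m_0, d_0) = (0, 1). a_0 = floor(sqrt(280)) = 16, since 16^2 = 256 <= 280 < 289 = 17^2.
Iterate m_{i+1} = d_i*a_i - m_i, d_{i+1} = (280 - m_{i+1}^2)/d_i, a_{i+1} = floor((a_0 + m_{i+1})/d_{i+1}):
  m_1 = 1*16 - 0 = 16, d_1 = (280 - 16^2)/1 = 24/1 = 24, a_1 = floor((16 + 16)/24) = 1.
  m_2 = 24*1 - 16 = 8, d_2 = (280 - 8^2)/24 = 216/24 = 9, a_2 = floor((16 + 8)/9) = 2.
  m_3 = 9*2 - 8 = 10, d_3 = (280 - 10^2)/9 = 180/9 = 20, a_3 = floor((16 + 10)/20) = 1.
  m_4 = 20*1 - 10 = 10, d_4 = (280 - 10^2)/20 = 180/20 = 9, a_4 = floor((16 + 10)/9) = 2.
  m_5 = 9*2 - 10 = 8, d_5 = (280 - 8^2)/9 = 216/9 = 24, a_5 = floor((16 + 8)/24) = 1.
  m_6 = 24*1 - 8 = 16, d_6 = (280 - 16^2)/24 = 24/24 = 1, a_6 = floor((16 + 16)/1) = 32.
  m_7 = 1*32 - 16 = 16, d_7 = (280 - 16^2)/1 = 24/1 = 24: (m_7, d_7) = (m_1, d_1) = (16, 24), so from here the quotients repeat a_1, ..., a_6; the period length is 6.
Hence the expansion of sqrt(280) is a_0 = 16 followed by the repeating block 1, 2, 1, 2, 1, 32 (period 6).

[16; (1, 2, 1, 2, 1, 32)]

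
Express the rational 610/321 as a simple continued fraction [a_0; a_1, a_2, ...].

Run the Euclidean algorithm on 610 and 321; the successive quotients are the partial quotients a_0, a_1, ... (each step inverts the fractional part left over by the previous one):
  610 = 1*321 + 289, so a_0 = 1.
  321 = 1*289 + 32, so a_1 = 1.
  289 = 9*32 + 1, so a_2 = 9.
  32 = 32*1 + 0, so a_3 = 32.
The remainder reaches 0 after 4 divisions, so the expansion has 4 partial quotients, read off in order.

[1; 1, 9, 32]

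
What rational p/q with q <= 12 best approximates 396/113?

Expand x = 396/113 as a continued fraction with the Euclidean algorithm:
  396 = 3*113 + 57, so a_0 = 3.
  113 = 1*57 + 56, so a_1 = 1.
  57 = 1*56 + 1, so a_2 = 1.
  56 = 56*1 + 0, so a_3 = 56.
so x = [3; 1, 1, 56].
Convergents (p_i = a_i*p_{i-1} + p_{i-2}, q_i = a_i*q_{i-1} + q_{i-2} with p_{-2}=0, p_{-1}=1, q_{-2}=1, q_{-1}=0), until the denominator exceeds 12:
  i=0: a_0=3, p_0 = 3*1 + 0 = 3, q_0 = 3*0 + 1 = 1.
  i=1: a_1=1, p_1 = 1*3 + 1 = 4, q_1 = 1*1 + 0 = 1.
  i=2: a_2=1, p_2 = 1*4 + 3 = 7, q_2 = 1*1 + 1 = 2.
  i=3: a_3=56, p_3 = 56*7 + 4 = 396, q_3 = 56*2 + 1 = 113.
q_3 = 113 > 12, so the last convergent with denominator <= 12 is p_2/q_2 = 7/2.
The closest fraction with denominator <= 12 is either p_2/q_2 or the intermediate fraction (k*p_2 + p_1)/(k*q_2 + q_1) with the largest k >= 1 whose denominator stays <= 12; these approach x as k grows, and every other convergent or intermediate fraction in range is farther away.
Largest k: floor((12 - q_1)/q_2) = floor((12 - 1)/2) = 5.
That gives (5*7 + 4)/(5*2 + 1) = 39/11.
Compare the errors: |x - 7/2| = |396*2 - 7*113|/(113*2) = 1/226, and |x - 39/11| = |396*11 - 39*113|/(113*11) = 51/1243.
Cross-multiplying, 1*1243 = 1243 < 11526 = 51*226, so 1/226 is smaller: the convergent 7/2 is closer to x than 39/11.

7/2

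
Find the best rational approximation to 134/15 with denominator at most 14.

125/14

Expand x = 134/15 as a continued fraction with the Euclidean algorithm:
  134 = 8*15 + 14, so a_0 = 8.
  15 = 1*14 + 1, so a_1 = 1.
  14 = 14*1 + 0, so a_2 = 14.
so x = [8; 1, 14].
Convergents (p_i = a_i*p_{i-1} + p_{i-2}, q_i = a_i*q_{i-1} + q_{i-2} with p_{-2}=0, p_{-1}=1, q_{-2}=1, q_{-1}=0), until the denominator exceeds 14:
  i=0: a_0=8, p_0 = 8*1 + 0 = 8, q_0 = 8*0 + 1 = 1.
  i=1: a_1=1, p_1 = 1*8 + 1 = 9, q_1 = 1*1 + 0 = 1.
  i=2: a_2=14, p_2 = 14*9 + 8 = 134, q_2 = 14*1 + 1 = 15.
q_2 = 15 > 14, so the last convergent with denominator <= 14 is p_1/q_1 = 9/1.
The closest fraction with denominator <= 14 is either p_1/q_1 or the intermediate fraction (k*p_1 + p_0)/(k*q_1 + q_0) with the largest k >= 1 whose denominator stays <= 14; these approach x as k grows, and every other convergent or intermediate fraction in range is farther away.
Largest k: floor((14 - q_0)/q_1) = floor((14 - 1)/1) = 13.
That gives (13*9 + 8)/(13*1 + 1) = 125/14.
Compare the errors: |x - 9/1| = |134*1 - 9*15|/(15*1) = 1/15, and |x - 125/14| = |134*14 - 125*15|/(15*14) = 1/210.
Cross-multiplying, 1*15 = 15 < 210 = 1*210, so 1/210 is smaller: the intermediate fraction 125/14 is closer to x than 9/1.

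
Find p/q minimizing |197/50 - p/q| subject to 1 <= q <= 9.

Expand x = 197/50 as a continued fraction with the Euclidean algorithm:
  197 = 3*50 + 47, so a_0 = 3.
  50 = 1*47 + 3, so a_1 = 1.
  47 = 15*3 + 2, so a_2 = 15.
  3 = 1*2 + 1, so a_3 = 1.
  2 = 2*1 + 0, so a_4 = 2.
so x = [3; 1, 15, 1, 2].
Convergents (p_i = a_i*p_{i-1} + p_{i-2}, q_i = a_i*q_{i-1} + q_{i-2} with p_{-2}=0, p_{-1}=1, q_{-2}=1, q_{-1}=0), until the denominator exceeds 9:
  i=0: a_0=3, p_0 = 3*1 + 0 = 3, q_0 = 3*0 + 1 = 1.
  i=1: a_1=1, p_1 = 1*3 + 1 = 4, q_1 = 1*1 + 0 = 1.
  i=2: a_2=15, p_2 = 15*4 + 3 = 63, q_2 = 15*1 + 1 = 16.
q_2 = 16 > 9, so the last convergent with denominator <= 9 is p_1/q_1 = 4/1.
The closest fraction with denominator <= 9 is either p_1/q_1 or the intermediate fraction (k*p_1 + p_0)/(k*q_1 + q_0) with the largest k >= 1 whose denominator stays <= 9; these approach x as k grows, and every other convergent or intermediate fraction in range is farther away.
Largest k: floor((9 - q_0)/q_1) = floor((9 - 1)/1) = 8.
That gives (8*4 + 3)/(8*1 + 1) = 35/9.
Compare the errors: |x - 4/1| = |197*1 - 4*50|/(50*1) = 3/50, and |x - 35/9| = |197*9 - 35*50|/(50*9) = 23/450.
Cross-multiplying, 23*50 = 1150 < 1350 = 3*450, so 23/450 is smaller: the intermediate fraction 35/9 is closer to x than 4/1.

35/9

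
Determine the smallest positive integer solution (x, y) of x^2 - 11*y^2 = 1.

First expand sqrt(11) as a continued fraction. With x_i = (sqrt(11) + m_i)/d_i and (m_0, d_0) = (0, 1): a_0 = floor(sqrt(11)) = 3, since 3^2 = 9 <= 11 < 16 = 4^2.
Iterate m_{i+1} = d_i*a_i - m_i, d_{i+1} = (11 - m_{i+1}^2)/d_i, a_{i+1} = floor((a_0 + m_{i+1})/d_{i+1}):
  m_1 = 1*3 - 0 = 3, d_1 = (11 - 3^2)/1 = 2/1 = 2, a_1 = floor((3 + 3)/2) = 3.
  m_2 = 2*3 - 3 = 3, d_2 = (11 - 3^2)/2 = 2/2 = 1, a_2 = floor((3 + 3)/1) = 6.
  m_3 = 1*6 - 3 = 3, d_3 = (11 - 3^2)/1 = 2/1 = 2: (m_3, d_3) = (m_1, d_1) = (3, 2), so from here the quotients repeat a_1, a_2; the period length is 2.
So sqrt(11) = [3; (3, 6)] with period length k = 2.
k is even, so the fundamental solution of x^2 - 11y^2 = 1 is (p_{k-1}, q_{k-1}) = (p_1, q_1); compute convergents through index 1.
Convergents (p_i = a_i*p_{i-1} + p_{i-2}, q_i = a_i*q_{i-1} + q_{i-2} with p_{-2}=0, p_{-1}=1, q_{-2}=1, q_{-1}=0):
  i=0: a_0=3, p_0 = 3*1 + 0 = 3, q_0 = 3*0 + 1 = 1.
  i=1: a_1=3, p_1 = 3*3 + 1 = 10, q_1 = 3*1 + 0 = 3.
Check: 10^2 - 11*3^2 = 100 - 99 = 1, so (x, y) = (10, 3) solves the equation, and by the theorem it is the least positive solution.

(x, y) = (10, 3)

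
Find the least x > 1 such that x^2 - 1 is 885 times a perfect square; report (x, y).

(x, y) = (119, 4)

First expand sqrt(885) as a continued fraction. With x_i = (sqrt(885) + m_i)/d_i and (m_0, d_0) = (0, 1): a_0 = floor(sqrt(885)) = 29, since 29^2 = 841 <= 885 < 900 = 30^2.
Iterate m_{i+1} = d_i*a_i - m_i, d_{i+1} = (885 - m_{i+1}^2)/d_i, a_{i+1} = floor((a_0 + m_{i+1})/d_{i+1}):
  m_1 = 1*29 - 0 = 29, d_1 = (885 - 29^2)/1 = 44/1 = 44, a_1 = floor((29 + 29)/44) = 1.
  m_2 = 44*1 - 29 = 15, d_2 = (885 - 15^2)/44 = 660/44 = 15, a_2 = floor((29 + 15)/15) = 2.
  m_3 = 15*2 - 15 = 15, d_3 = (885 - 15^2)/15 = 660/15 = 44, a_3 = floor((29 + 15)/44) = 1.
  m_4 = 44*1 - 15 = 29, d_4 = (885 - 29^2)/44 = 44/44 = 1, a_4 = floor((29 + 29)/1) = 58.
  m_5 = 1*58 - 29 = 29, d_5 = (885 - 29^2)/1 = 44/1 = 44: (m_5, d_5) = (m_1, d_1) = (29, 44), so from here the quotients repeat a_1, ..., a_4; the period length is 4.
So sqrt(885) = [29; (1, 2, 1, 58)] with period length k = 4.
k is even, so the fundamental solution of x^2 - 885y^2 = 1 is (p_{k-1}, q_{k-1}) = (p_3, q_3); compute convergents through index 3.
Convergents (p_i = a_i*p_{i-1} + p_{i-2}, q_i = a_i*q_{i-1} + q_{i-2} with p_{-2}=0, p_{-1}=1, q_{-2}=1, q_{-1}=0):
  i=0: a_0=29, p_0 = 29*1 + 0 = 29, q_0 = 29*0 + 1 = 1.
  i=1: a_1=1, p_1 = 1*29 + 1 = 30, q_1 = 1*1 + 0 = 1.
  i=2: a_2=2, p_2 = 2*30 + 29 = 89, q_2 = 2*1 + 1 = 3.
  i=3: a_3=1, p_3 = 1*89 + 30 = 119, q_3 = 1*3 + 1 = 4.
Check: 119^2 - 885*4^2 = 14161 - 14160 = 1, so (x, y) = (119, 4) solves the equation, and by the theorem it is the least positive solution.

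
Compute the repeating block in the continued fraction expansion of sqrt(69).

Write x_i = (sqrt(69) + m_i)/d_i with (m_0, d_0) = (0, 1). a_0 = floor(sqrt(69)) = 8, since 8^2 = 64 <= 69 < 81 = 9^2.
Iterate m_{i+1} = d_i*a_i - m_i, d_{i+1} = (69 - m_{i+1}^2)/d_i, a_{i+1} = floor((a_0 + m_{i+1})/d_{i+1}):
  m_1 = 1*8 - 0 = 8, d_1 = (69 - 8^2)/1 = 5/1 = 5, a_1 = floor((8 + 8)/5) = 3.
  m_2 = 5*3 - 8 = 7, d_2 = (69 - 7^2)/5 = 20/5 = 4, a_2 = floor((8 + 7)/4) = 3.
  m_3 = 4*3 - 7 = 5, d_3 = (69 - 5^2)/4 = 44/4 = 11, a_3 = floor((8 + 5)/11) = 1.
  m_4 = 11*1 - 5 = 6, d_4 = (69 - 6^2)/11 = 33/11 = 3, a_4 = floor((8 + 6)/3) = 4.
  m_5 = 3*4 - 6 = 6, d_5 = (69 - 6^2)/3 = 33/3 = 11, a_5 = floor((8 + 6)/11) = 1.
  m_6 = 11*1 - 6 = 5, d_6 = (69 - 5^2)/11 = 44/11 = 4, a_6 = floor((8 + 5)/4) = 3.
  m_7 = 4*3 - 5 = 7, d_7 = (69 - 7^2)/4 = 20/4 = 5, a_7 = floor((8 + 7)/5) = 3.
  m_8 = 5*3 - 7 = 8, d_8 = (69 - 8^2)/5 = 5/5 = 1, a_8 = floor((8 + 8)/1) = 16.
  m_9 = 1*16 - 8 = 8, d_9 = (69 - 8^2)/1 = 5/1 = 5: (m_9, d_9) = (m_1, d_1) = (8, 5), so from here the quotients repeat a_1, ..., a_8; the period length is 8.
Hence the expansion of sqrt(69) is a_0 = 8 followed by the repeating block 3, 3, 1, 4, 1, 3, 3, 16 (period 8).

[8; (3, 3, 1, 4, 1, 3, 3, 16)]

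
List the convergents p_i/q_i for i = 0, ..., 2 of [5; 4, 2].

Using the convergent recurrence p_i = a_i*p_{i-1} + p_{i-2}, q_i = a_i*q_{i-1} + q_{i-2} with p_{-2}=0, p_{-1}=1, q_{-2}=1, q_{-1}=0:
  i=0: a_0=5, p_0 = 5*1 + 0 = 5, q_0 = 5*0 + 1 = 1.
  i=1: a_1=4, p_1 = 4*5 + 1 = 21, q_1 = 4*1 + 0 = 4.
  i=2: a_2=2, p_2 = 2*21 + 5 = 47, q_2 = 2*4 + 1 = 9.

5/1, 21/4, 47/9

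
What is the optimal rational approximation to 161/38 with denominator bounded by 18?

Expand x = 161/38 as a continued fraction with the Euclidean algorithm:
  161 = 4*38 + 9, so a_0 = 4.
  38 = 4*9 + 2, so a_1 = 4.
  9 = 4*2 + 1, so a_2 = 4.
  2 = 2*1 + 0, so a_3 = 2.
so x = [4; 4, 4, 2].
Convergents (p_i = a_i*p_{i-1} + p_{i-2}, q_i = a_i*q_{i-1} + q_{i-2} with p_{-2}=0, p_{-1}=1, q_{-2}=1, q_{-1}=0), until the denominator exceeds 18:
  i=0: a_0=4, p_0 = 4*1 + 0 = 4, q_0 = 4*0 + 1 = 1.
  i=1: a_1=4, p_1 = 4*4 + 1 = 17, q_1 = 4*1 + 0 = 4.
  i=2: a_2=4, p_2 = 4*17 + 4 = 72, q_2 = 4*4 + 1 = 17.
  i=3: a_3=2, p_3 = 2*72 + 17 = 161, q_3 = 2*17 + 4 = 38.
q_3 = 38 > 18, so the last convergent with denominator <= 18 is p_2/q_2 = 72/17.
The closest fraction with denominator <= 18 is either p_2/q_2 or the intermediate fraction (k*p_2 + p_1)/(k*q_2 + q_1) with the largest k >= 1 whose denominator stays <= 18; these approach x as k grows, and every other convergent or intermediate fraction in range is farther away.
Largest k: floor((18 - q_1)/q_2) = floor((18 - 4)/17) = 0.
Since k = 0, no intermediate fraction beyond p_2/q_2 has denominator <= 18, so the convergent 72/17 is the closest (its error is |161*17 - 72*38|/(38*17) = 1/646).

72/17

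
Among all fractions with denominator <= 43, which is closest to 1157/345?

57/17

Expand x = 1157/345 as a continued fraction with the Euclidean algorithm:
  1157 = 3*345 + 122, so a_0 = 3.
  345 = 2*122 + 101, so a_1 = 2.
  122 = 1*101 + 21, so a_2 = 1.
  101 = 4*21 + 17, so a_3 = 4.
  21 = 1*17 + 4, so a_4 = 1.
  17 = 4*4 + 1, so a_5 = 4.
  4 = 4*1 + 0, so a_6 = 4.
so x = [3; 2, 1, 4, 1, 4, 4].
Convergents (p_i = a_i*p_{i-1} + p_{i-2}, q_i = a_i*q_{i-1} + q_{i-2} with p_{-2}=0, p_{-1}=1, q_{-2}=1, q_{-1}=0), until the denominator exceeds 43:
  i=0: a_0=3, p_0 = 3*1 + 0 = 3, q_0 = 3*0 + 1 = 1.
  i=1: a_1=2, p_1 = 2*3 + 1 = 7, q_1 = 2*1 + 0 = 2.
  i=2: a_2=1, p_2 = 1*7 + 3 = 10, q_2 = 1*2 + 1 = 3.
  i=3: a_3=4, p_3 = 4*10 + 7 = 47, q_3 = 4*3 + 2 = 14.
  i=4: a_4=1, p_4 = 1*47 + 10 = 57, q_4 = 1*14 + 3 = 17.
  i=5: a_5=4, p_5 = 4*57 + 47 = 275, q_5 = 4*17 + 14 = 82.
q_5 = 82 > 43, so the last convergent with denominator <= 43 is p_4/q_4 = 57/17.
The closest fraction with denominator <= 43 is either p_4/q_4 or the intermediate fraction (k*p_4 + p_3)/(k*q_4 + q_3) with the largest k >= 1 whose denominator stays <= 43; these approach x as k grows, and every other convergent or intermediate fraction in range is farther away.
Largest k: floor((43 - q_3)/q_4) = floor((43 - 14)/17) = 1.
That gives (1*57 + 47)/(1*17 + 14) = 104/31.
Compare the errors: |x - 57/17| = |1157*17 - 57*345|/(345*17) = 4/5865, and |x - 104/31| = |1157*31 - 104*345|/(345*31) = 13/10695.
Cross-multiplying, 4*10695 = 42780 < 76245 = 13*5865, so 4/5865 is smaller: the convergent 57/17 is closer to x than 104/31.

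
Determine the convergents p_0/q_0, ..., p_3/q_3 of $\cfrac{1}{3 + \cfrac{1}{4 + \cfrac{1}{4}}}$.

Using the convergent recurrence p_i = a_i*p_{i-1} + p_{i-2}, q_i = a_i*q_{i-1} + q_{i-2} with p_{-2}=0, p_{-1}=1, q_{-2}=1, q_{-1}=0:
  i=0: a_0=0, p_0 = 0*1 + 0 = 0, q_0 = 0*0 + 1 = 1.
  i=1: a_1=3, p_1 = 3*0 + 1 = 1, q_1 = 3*1 + 0 = 3.
  i=2: a_2=4, p_2 = 4*1 + 0 = 4, q_2 = 4*3 + 1 = 13.
  i=3: a_3=4, p_3 = 4*4 + 1 = 17, q_3 = 4*13 + 3 = 55.

0/1, 1/3, 4/13, 17/55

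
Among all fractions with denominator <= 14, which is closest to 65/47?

18/13

Expand x = 65/47 as a continued fraction with the Euclidean algorithm:
  65 = 1*47 + 18, so a_0 = 1.
  47 = 2*18 + 11, so a_1 = 2.
  18 = 1*11 + 7, so a_2 = 1.
  11 = 1*7 + 4, so a_3 = 1.
  7 = 1*4 + 3, so a_4 = 1.
  4 = 1*3 + 1, so a_5 = 1.
  3 = 3*1 + 0, so a_6 = 3.
so x = [1; 2, 1, 1, 1, 1, 3].
Convergents (p_i = a_i*p_{i-1} + p_{i-2}, q_i = a_i*q_{i-1} + q_{i-2} with p_{-2}=0, p_{-1}=1, q_{-2}=1, q_{-1}=0), until the denominator exceeds 14:
  i=0: a_0=1, p_0 = 1*1 + 0 = 1, q_0 = 1*0 + 1 = 1.
  i=1: a_1=2, p_1 = 2*1 + 1 = 3, q_1 = 2*1 + 0 = 2.
  i=2: a_2=1, p_2 = 1*3 + 1 = 4, q_2 = 1*2 + 1 = 3.
  i=3: a_3=1, p_3 = 1*4 + 3 = 7, q_3 = 1*3 + 2 = 5.
  i=4: a_4=1, p_4 = 1*7 + 4 = 11, q_4 = 1*5 + 3 = 8.
  i=5: a_5=1, p_5 = 1*11 + 7 = 18, q_5 = 1*8 + 5 = 13.
  i=6: a_6=3, p_6 = 3*18 + 11 = 65, q_6 = 3*13 + 8 = 47.
q_6 = 47 > 14, so the last convergent with denominator <= 14 is p_5/q_5 = 18/13.
The closest fraction with denominator <= 14 is either p_5/q_5 or the intermediate fraction (k*p_5 + p_4)/(k*q_5 + q_4) with the largest k >= 1 whose denominator stays <= 14; these approach x as k grows, and every other convergent or intermediate fraction in range is farther away.
Largest k: floor((14 - q_4)/q_5) = floor((14 - 8)/13) = 0.
Since k = 0, no intermediate fraction beyond p_5/q_5 has denominator <= 14, so the convergent 18/13 is the closest (its error is |65*13 - 18*47|/(47*13) = 1/611).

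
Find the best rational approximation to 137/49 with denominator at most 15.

14/5

Expand x = 137/49 as a continued fraction with the Euclidean algorithm:
  137 = 2*49 + 39, so a_0 = 2.
  49 = 1*39 + 10, so a_1 = 1.
  39 = 3*10 + 9, so a_2 = 3.
  10 = 1*9 + 1, so a_3 = 1.
  9 = 9*1 + 0, so a_4 = 9.
so x = [2; 1, 3, 1, 9].
Convergents (p_i = a_i*p_{i-1} + p_{i-2}, q_i = a_i*q_{i-1} + q_{i-2} with p_{-2}=0, p_{-1}=1, q_{-2}=1, q_{-1}=0), until the denominator exceeds 15:
  i=0: a_0=2, p_0 = 2*1 + 0 = 2, q_0 = 2*0 + 1 = 1.
  i=1: a_1=1, p_1 = 1*2 + 1 = 3, q_1 = 1*1 + 0 = 1.
  i=2: a_2=3, p_2 = 3*3 + 2 = 11, q_2 = 3*1 + 1 = 4.
  i=3: a_3=1, p_3 = 1*11 + 3 = 14, q_3 = 1*4 + 1 = 5.
  i=4: a_4=9, p_4 = 9*14 + 11 = 137, q_4 = 9*5 + 4 = 49.
q_4 = 49 > 15, so the last convergent with denominator <= 15 is p_3/q_3 = 14/5.
The closest fraction with denominator <= 15 is either p_3/q_3 or the intermediate fraction (k*p_3 + p_2)/(k*q_3 + q_2) with the largest k >= 1 whose denominator stays <= 15; these approach x as k grows, and every other convergent or intermediate fraction in range is farther away.
Largest k: floor((15 - q_2)/q_3) = floor((15 - 4)/5) = 2.
That gives (2*14 + 11)/(2*5 + 4) = 39/14.
Compare the errors: |x - 14/5| = |137*5 - 14*49|/(49*5) = 1/245, and |x - 39/14| = |137*14 - 39*49|/(49*14) = 7/686.
Cross-multiplying, 1*686 = 686 < 1715 = 7*245, so 1/245 is smaller: the convergent 14/5 is closer to x than 39/14.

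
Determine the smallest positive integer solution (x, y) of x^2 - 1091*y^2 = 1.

First expand sqrt(1091) as a continued fraction. With x_i = (sqrt(1091) + m_i)/d_i and (m_0, d_0) = (0, 1): a_0 = floor(sqrt(1091)) = 33, since 33^2 = 1089 <= 1091 < 1156 = 34^2.
Iterate m_{i+1} = d_i*a_i - m_i, d_{i+1} = (1091 - m_{i+1}^2)/d_i, a_{i+1} = floor((a_0 + m_{i+1})/d_{i+1}):
  m_1 = 1*33 - 0 = 33, d_1 = (1091 - 33^2)/1 = 2/1 = 2, a_1 = floor((33 + 33)/2) = 33.
  m_2 = 2*33 - 33 = 33, d_2 = (1091 - 33^2)/2 = 2/2 = 1, a_2 = floor((33 + 33)/1) = 66.
  m_3 = 1*66 - 33 = 33, d_3 = (1091 - 33^2)/1 = 2/1 = 2: (m_3, d_3) = (m_1, d_1) = (33, 2), so from here the quotients repeat a_1, a_2; the period length is 2.
So sqrt(1091) = [33; (33, 66)] with period length k = 2.
k is even, so the fundamental solution of x^2 - 1091y^2 = 1 is (p_{k-1}, q_{k-1}) = (p_1, q_1); compute convergents through index 1.
Convergents (p_i = a_i*p_{i-1} + p_{i-2}, q_i = a_i*q_{i-1} + q_{i-2} with p_{-2}=0, p_{-1}=1, q_{-2}=1, q_{-1}=0):
  i=0: a_0=33, p_0 = 33*1 + 0 = 33, q_0 = 33*0 + 1 = 1.
  i=1: a_1=33, p_1 = 33*33 + 1 = 1090, q_1 = 33*1 + 0 = 33.
Check: 1090^2 - 1091*33^2 = 1188100 - 1188099 = 1, so (x, y) = (1090, 33) solves the equation, and by the theorem it is the least positive solution.

(x, y) = (1090, 33)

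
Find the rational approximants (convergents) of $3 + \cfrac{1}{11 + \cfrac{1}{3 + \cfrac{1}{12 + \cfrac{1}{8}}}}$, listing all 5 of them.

Using the convergent recurrence p_i = a_i*p_{i-1} + p_{i-2}, q_i = a_i*q_{i-1} + q_{i-2} with p_{-2}=0, p_{-1}=1, q_{-2}=1, q_{-1}=0:
  i=0: a_0=3, p_0 = 3*1 + 0 = 3, q_0 = 3*0 + 1 = 1.
  i=1: a_1=11, p_1 = 11*3 + 1 = 34, q_1 = 11*1 + 0 = 11.
  i=2: a_2=3, p_2 = 3*34 + 3 = 105, q_2 = 3*11 + 1 = 34.
  i=3: a_3=12, p_3 = 12*105 + 34 = 1294, q_3 = 12*34 + 11 = 419.
  i=4: a_4=8, p_4 = 8*1294 + 105 = 10457, q_4 = 8*419 + 34 = 3386.

3/1, 34/11, 105/34, 1294/419, 10457/3386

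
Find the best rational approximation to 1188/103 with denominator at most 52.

Expand x = 1188/103 as a continued fraction with the Euclidean algorithm:
  1188 = 11*103 + 55, so a_0 = 11.
  103 = 1*55 + 48, so a_1 = 1.
  55 = 1*48 + 7, so a_2 = 1.
  48 = 6*7 + 6, so a_3 = 6.
  7 = 1*6 + 1, so a_4 = 1.
  6 = 6*1 + 0, so a_5 = 6.
so x = [11; 1, 1, 6, 1, 6].
Convergents (p_i = a_i*p_{i-1} + p_{i-2}, q_i = a_i*q_{i-1} + q_{i-2} with p_{-2}=0, p_{-1}=1, q_{-2}=1, q_{-1}=0), until the denominator exceeds 52:
  i=0: a_0=11, p_0 = 11*1 + 0 = 11, q_0 = 11*0 + 1 = 1.
  i=1: a_1=1, p_1 = 1*11 + 1 = 12, q_1 = 1*1 + 0 = 1.
  i=2: a_2=1, p_2 = 1*12 + 11 = 23, q_2 = 1*1 + 1 = 2.
  i=3: a_3=6, p_3 = 6*23 + 12 = 150, q_3 = 6*2 + 1 = 13.
  i=4: a_4=1, p_4 = 1*150 + 23 = 173, q_4 = 1*13 + 2 = 15.
  i=5: a_5=6, p_5 = 6*173 + 150 = 1188, q_5 = 6*15 + 13 = 103.
q_5 = 103 > 52, so the last convergent with denominator <= 52 is p_4/q_4 = 173/15.
The closest fraction with denominator <= 52 is either p_4/q_4 or the intermediate fraction (k*p_4 + p_3)/(k*q_4 + q_3) with the largest k >= 1 whose denominator stays <= 52; these approach x as k grows, and every other convergent or intermediate fraction in range is farther away.
Largest k: floor((52 - q_3)/q_4) = floor((52 - 13)/15) = 2.
That gives (2*173 + 150)/(2*15 + 13) = 496/43.
Compare the errors: |x - 173/15| = |1188*15 - 173*103|/(103*15) = 1/1545, and |x - 496/43| = |1188*43 - 496*103|/(103*43) = 4/4429.
Cross-multiplying, 1*4429 = 4429 < 6180 = 4*1545, so 1/1545 is smaller: the convergent 173/15 is closer to x than 496/43.

173/15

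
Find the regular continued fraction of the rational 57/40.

Run the Euclidean algorithm on 57 and 40; the successive quotients are the partial quotients a_0, a_1, ... (each step inverts the fractional part left over by the previous one):
  57 = 1*40 + 17, so a_0 = 1.
  40 = 2*17 + 6, so a_1 = 2.
  17 = 2*6 + 5, so a_2 = 2.
  6 = 1*5 + 1, so a_3 = 1.
  5 = 5*1 + 0, so a_4 = 5.
The remainder reaches 0 after 5 divisions, so the expansion has 5 partial quotients, read off in order.

[1; 2, 2, 1, 5]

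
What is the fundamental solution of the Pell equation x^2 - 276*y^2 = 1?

(x, y) = (7775, 468)

First expand sqrt(276) as a continued fraction. With x_i = (sqrt(276) + m_i)/d_i and (m_0, d_0) = (0, 1): a_0 = floor(sqrt(276)) = 16, since 16^2 = 256 <= 276 < 289 = 17^2.
Iterate m_{i+1} = d_i*a_i - m_i, d_{i+1} = (276 - m_{i+1}^2)/d_i, a_{i+1} = floor((a_0 + m_{i+1})/d_{i+1}):
  m_1 = 1*16 - 0 = 16, d_1 = (276 - 16^2)/1 = 20/1 = 20, a_1 = floor((16 + 16)/20) = 1.
  m_2 = 20*1 - 16 = 4, d_2 = (276 - 4^2)/20 = 260/20 = 13, a_2 = floor((16 + 4)/13) = 1.
  m_3 = 13*1 - 4 = 9, d_3 = (276 - 9^2)/13 = 195/13 = 15, a_3 = floor((16 + 9)/15) = 1.
  m_4 = 15*1 - 9 = 6, d_4 = (276 - 6^2)/15 = 240/15 = 16, a_4 = floor((16 + 6)/16) = 1.
  m_5 = 16*1 - 6 = 10, d_5 = (276 - 10^2)/16 = 176/16 = 11, a_5 = floor((16 + 10)/11) = 2.
  m_6 = 11*2 - 10 = 12, d_6 = (276 - 12^2)/11 = 132/11 = 12, a_6 = floor((16 + 12)/12) = 2.
  m_7 = 12*2 - 12 = 12, d_7 = (276 - 12^2)/12 = 132/12 = 11, a_7 = floor((16 + 12)/11) = 2.
  m_8 = 11*2 - 12 = 10, d_8 = (276 - 10^2)/11 = 176/11 = 16, a_8 = floor((16 + 10)/16) = 1.
  m_9 = 16*1 - 10 = 6, d_9 = (276 - 6^2)/16 = 240/16 = 15, a_9 = floor((16 + 6)/15) = 1.
  m_10 = 15*1 - 6 = 9, d_10 = (276 - 9^2)/15 = 195/15 = 13, a_10 = floor((16 + 9)/13) = 1.
  m_11 = 13*1 - 9 = 4, d_11 = (276 - 4^2)/13 = 260/13 = 20, a_11 = floor((16 + 4)/20) = 1.
  m_12 = 20*1 - 4 = 16, d_12 = (276 - 16^2)/20 = 20/20 = 1, a_12 = floor((16 + 16)/1) = 32.
  m_13 = 1*32 - 16 = 16, d_13 = (276 - 16^2)/1 = 20/1 = 20: (m_13, d_13) = (m_1, d_1) = (16, 20), so from here the quotients repeat a_1, ..., a_12; the period length is 12.
So sqrt(276) = [16; (1, 1, 1, 1, 2, 2, 2, 1, 1, 1, 1, 32)] with period length k = 12.
k is even, so the fundamental solution of x^2 - 276y^2 = 1 is (p_{k-1}, q_{k-1}) = (p_11, q_11); compute convergents through index 11.
Convergents (p_i = a_i*p_{i-1} + p_{i-2}, q_i = a_i*q_{i-1} + q_{i-2} with p_{-2}=0, p_{-1}=1, q_{-2}=1, q_{-1}=0):
  i=0: a_0=16, p_0 = 16*1 + 0 = 16, q_0 = 16*0 + 1 = 1.
  i=1: a_1=1, p_1 = 1*16 + 1 = 17, q_1 = 1*1 + 0 = 1.
  i=2: a_2=1, p_2 = 1*17 + 16 = 33, q_2 = 1*1 + 1 = 2.
  i=3: a_3=1, p_3 = 1*33 + 17 = 50, q_3 = 1*2 + 1 = 3.
  i=4: a_4=1, p_4 = 1*50 + 33 = 83, q_4 = 1*3 + 2 = 5.
  i=5: a_5=2, p_5 = 2*83 + 50 = 216, q_5 = 2*5 + 3 = 13.
  i=6: a_6=2, p_6 = 2*216 + 83 = 515, q_6 = 2*13 + 5 = 31.
  i=7: a_7=2, p_7 = 2*515 + 216 = 1246, q_7 = 2*31 + 13 = 75.
  i=8: a_8=1, p_8 = 1*1246 + 515 = 1761, q_8 = 1*75 + 31 = 106.
  i=9: a_9=1, p_9 = 1*1761 + 1246 = 3007, q_9 = 1*106 + 75 = 181.
  i=10: a_10=1, p_10 = 1*3007 + 1761 = 4768, q_10 = 1*181 + 106 = 287.
  i=11: a_11=1, p_11 = 1*4768 + 3007 = 7775, q_11 = 1*287 + 181 = 468.
Check: 7775^2 - 276*468^2 = 60450625 - 60450624 = 1, so (x, y) = (7775, 468) solves the equation, and by the theorem it is the least positive solution.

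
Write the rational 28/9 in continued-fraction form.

Run the Euclidean algorithm on 28 and 9; the successive quotients are the partial quotients a_0, a_1, ... (each step inverts the fractional part left over by the previous one):
  28 = 3*9 + 1, so a_0 = 3.
  9 = 9*1 + 0, so a_1 = 9.
The remainder reaches 0 after 2 divisions, so the expansion has 2 partial quotients, read off in order.

[3; 9]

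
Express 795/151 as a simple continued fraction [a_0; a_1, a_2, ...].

Run the Euclidean algorithm on 795 and 151; the successive quotients are the partial quotients a_0, a_1, ... (each step inverts the fractional part left over by the previous one):
  795 = 5*151 + 40, so a_0 = 5.
  151 = 3*40 + 31, so a_1 = 3.
  40 = 1*31 + 9, so a_2 = 1.
  31 = 3*9 + 4, so a_3 = 3.
  9 = 2*4 + 1, so a_4 = 2.
  4 = 4*1 + 0, so a_5 = 4.
The remainder reaches 0 after 6 divisions, so the expansion has 6 partial quotients, read off in order.

[5; 3, 1, 3, 2, 4]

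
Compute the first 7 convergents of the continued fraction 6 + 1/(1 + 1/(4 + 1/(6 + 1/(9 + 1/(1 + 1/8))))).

Using the convergent recurrence p_i = a_i*p_{i-1} + p_{i-2}, q_i = a_i*q_{i-1} + q_{i-2} with p_{-2}=0, p_{-1}=1, q_{-2}=1, q_{-1}=0:
  i=0: a_0=6, p_0 = 6*1 + 0 = 6, q_0 = 6*0 + 1 = 1.
  i=1: a_1=1, p_1 = 1*6 + 1 = 7, q_1 = 1*1 + 0 = 1.
  i=2: a_2=4, p_2 = 4*7 + 6 = 34, q_2 = 4*1 + 1 = 5.
  i=3: a_3=6, p_3 = 6*34 + 7 = 211, q_3 = 6*5 + 1 = 31.
  i=4: a_4=9, p_4 = 9*211 + 34 = 1933, q_4 = 9*31 + 5 = 284.
  i=5: a_5=1, p_5 = 1*1933 + 211 = 2144, q_5 = 1*284 + 31 = 315.
  i=6: a_6=8, p_6 = 8*2144 + 1933 = 19085, q_6 = 8*315 + 284 = 2804.

6/1, 7/1, 34/5, 211/31, 1933/284, 2144/315, 19085/2804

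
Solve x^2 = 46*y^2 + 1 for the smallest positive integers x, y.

(x, y) = (24335, 3588)

First expand sqrt(46) as a continued fraction. With x_i = (sqrt(46) + m_i)/d_i and (m_0, d_0) = (0, 1): a_0 = floor(sqrt(46)) = 6, since 6^2 = 36 <= 46 < 49 = 7^2.
Iterate m_{i+1} = d_i*a_i - m_i, d_{i+1} = (46 - m_{i+1}^2)/d_i, a_{i+1} = floor((a_0 + m_{i+1})/d_{i+1}):
  m_1 = 1*6 - 0 = 6, d_1 = (46 - 6^2)/1 = 10/1 = 10, a_1 = floor((6 + 6)/10) = 1.
  m_2 = 10*1 - 6 = 4, d_2 = (46 - 4^2)/10 = 30/10 = 3, a_2 = floor((6 + 4)/3) = 3.
  m_3 = 3*3 - 4 = 5, d_3 = (46 - 5^2)/3 = 21/3 = 7, a_3 = floor((6 + 5)/7) = 1.
  m_4 = 7*1 - 5 = 2, d_4 = (46 - 2^2)/7 = 42/7 = 6, a_4 = floor((6 + 2)/6) = 1.
  m_5 = 6*1 - 2 = 4, d_5 = (46 - 4^2)/6 = 30/6 = 5, a_5 = floor((6 + 4)/5) = 2.
  m_6 = 5*2 - 4 = 6, d_6 = (46 - 6^2)/5 = 10/5 = 2, a_6 = floor((6 + 6)/2) = 6.
  m_7 = 2*6 - 6 = 6, d_7 = (46 - 6^2)/2 = 10/2 = 5, a_7 = floor((6 + 6)/5) = 2.
  m_8 = 5*2 - 6 = 4, d_8 = (46 - 4^2)/5 = 30/5 = 6, a_8 = floor((6 + 4)/6) = 1.
  m_9 = 6*1 - 4 = 2, d_9 = (46 - 2^2)/6 = 42/6 = 7, a_9 = floor((6 + 2)/7) = 1.
  m_10 = 7*1 - 2 = 5, d_10 = (46 - 5^2)/7 = 21/7 = 3, a_10 = floor((6 + 5)/3) = 3.
  m_11 = 3*3 - 5 = 4, d_11 = (46 - 4^2)/3 = 30/3 = 10, a_11 = floor((6 + 4)/10) = 1.
  m_12 = 10*1 - 4 = 6, d_12 = (46 - 6^2)/10 = 10/10 = 1, a_12 = floor((6 + 6)/1) = 12.
  m_13 = 1*12 - 6 = 6, d_13 = (46 - 6^2)/1 = 10/1 = 10: (m_13, d_13) = (m_1, d_1) = (6, 10), so from here the quotients repeat a_1, ..., a_12; the period length is 12.
So sqrt(46) = [6; (1, 3, 1, 1, 2, 6, 2, 1, 1, 3, 1, 12)] with period length k = 12.
k is even, so the fundamental solution of x^2 - 46y^2 = 1 is (p_{k-1}, q_{k-1}) = (p_11, q_11); compute convergents through index 11.
Convergents (p_i = a_i*p_{i-1} + p_{i-2}, q_i = a_i*q_{i-1} + q_{i-2} with p_{-2}=0, p_{-1}=1, q_{-2}=1, q_{-1}=0):
  i=0: a_0=6, p_0 = 6*1 + 0 = 6, q_0 = 6*0 + 1 = 1.
  i=1: a_1=1, p_1 = 1*6 + 1 = 7, q_1 = 1*1 + 0 = 1.
  i=2: a_2=3, p_2 = 3*7 + 6 = 27, q_2 = 3*1 + 1 = 4.
  i=3: a_3=1, p_3 = 1*27 + 7 = 34, q_3 = 1*4 + 1 = 5.
  i=4: a_4=1, p_4 = 1*34 + 27 = 61, q_4 = 1*5 + 4 = 9.
  i=5: a_5=2, p_5 = 2*61 + 34 = 156, q_5 = 2*9 + 5 = 23.
  i=6: a_6=6, p_6 = 6*156 + 61 = 997, q_6 = 6*23 + 9 = 147.
  i=7: a_7=2, p_7 = 2*997 + 156 = 2150, q_7 = 2*147 + 23 = 317.
  i=8: a_8=1, p_8 = 1*2150 + 997 = 3147, q_8 = 1*317 + 147 = 464.
  i=9: a_9=1, p_9 = 1*3147 + 2150 = 5297, q_9 = 1*464 + 317 = 781.
  i=10: a_10=3, p_10 = 3*5297 + 3147 = 19038, q_10 = 3*781 + 464 = 2807.
  i=11: a_11=1, p_11 = 1*19038 + 5297 = 24335, q_11 = 1*2807 + 781 = 3588.
Check: 24335^2 - 46*3588^2 = 592192225 - 592192224 = 1, so (x, y) = (24335, 3588) solves the equation, and by the theorem it is the least positive solution.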